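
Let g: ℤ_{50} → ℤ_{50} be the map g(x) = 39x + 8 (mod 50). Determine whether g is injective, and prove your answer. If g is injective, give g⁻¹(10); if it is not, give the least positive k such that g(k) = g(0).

18

If g(s) = g(t), then 39s ≡ 39t (mod 50). Because gcd(39, 50) = 1, we may cancel 39 to get s ≡ t (mod 50).
Hence g is injective.
We now compute 39⁻¹ mod 50 explicitly. Euclid's algorithm: 50 = 1·39 + 11, 39 = 3·11 + 6, 11 = 1·6 + 5, 6 = 1·5 + 1; back-substituting gives 1 = 9·39 − 7·50, so 39⁻¹ ≡ 9 (mod 50).
Since g is injective, we compute g⁻¹(10): solve 39x + 8 ≡ 10 (mod 50), i.e. 39x ≡ 2 (mod 50).
Multiplying by 39⁻¹ = 9 gives x ≡ 9·2 = 18 ≡ 18 (mod 50).
Check: g(18) = 39·18 + 8 = 710 = 14·50 + 10 ≡ 10 (mod 50).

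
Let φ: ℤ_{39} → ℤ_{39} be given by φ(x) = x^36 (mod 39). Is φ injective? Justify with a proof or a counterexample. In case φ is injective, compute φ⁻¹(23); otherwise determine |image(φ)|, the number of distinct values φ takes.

4

φ(1) = 1^36 = 1.
φ(2): Repeated squaring mod 39: 2^1 ≡ 2, 2^2 ≡ 2² = 4, 2^4 ≡ 4² = 16, 2^8 ≡ 16² = 256 ≡ 22, 2^16 ≡ 22² = 484 ≡ 16, 2^32 ≡ 16² = 256 ≡ 22. Since 36 = 32 + 4, 2^36 ≡ 22·16: 22·16 = 352 ≡ 1. So 2^36 ≡ 1 (mod 39).
So φ(1) = φ(2) = 1 while 1 ≠ 2, so φ is not injective.
Since φ is not injective, we determine |image(φ)|. Computing x^36 mod 39 for each x (by repeated squaring, reducing mod 39 at every step), the values φ(0), φ(1), …, φ(38) are: 0, 1, 1, 27, 1, 1, 27, 1, 1, 27, 1, 1, 27, 13, 1, 27, 1, 1, 27, 1, 1, 27, 1, 1, 27, 1, 13, 27, 1, 1, 27, 1, 1, 27, 1, 1, 27, 1, 1.
The distinct values are {0, 1, 13, 27}; there are 4 of them.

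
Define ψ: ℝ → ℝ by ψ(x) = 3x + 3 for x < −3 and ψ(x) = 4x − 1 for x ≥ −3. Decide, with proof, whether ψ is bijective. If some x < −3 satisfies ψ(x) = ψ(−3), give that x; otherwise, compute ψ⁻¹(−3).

-16/3

Both pieces are strictly increasing (slopes 3 and 4), so each is injective on its own interval.
The left piece maps (−∞, −3) onto (−∞, −6); the right piece maps [−3, ∞) onto [−13, ∞).
These images overlap. In particular ψ(−3) = −13 (right piece), and solving 3x + 3 = −13 on the left piece gives x = −16/3 < −3.
So ψ(−16/3) = ψ(−3) with −16/3 ≠ −3, and ψ is not injective, hence not bijective. This x = −16/3 is the requested value below −3.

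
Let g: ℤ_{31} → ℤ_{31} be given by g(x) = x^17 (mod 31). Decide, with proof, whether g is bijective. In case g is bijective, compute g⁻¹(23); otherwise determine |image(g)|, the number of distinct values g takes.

Since 31 is prime, the nonzero elements of ℤ_{31} form a cyclic group of order 30.
As gcd(17, 30) = 1, raising to the 17th power is a bijection on this group: if u^17 ≡ v^17 then (uv^{−1})^17 = 1, and the only element of order dividing gcd(17, 30) = 1 is 1, so u = v.
With g(0) = 0 this makes g injective on all of ℤ_{31}, hence bijective (finite equal-size domain and codomain). In particular g is bijective.
Since g is bijective, we find the preimage of 23. The inverse of x ↦ x^17 on (ℤ_{31})^× is x ↦ x^23, because 17·23 = 391 = 13·30 + 1 ≡ 1 (mod 30) and x^{30} = 1 for x ≠ 0 (Fermat). So g⁻¹(23) = 23^23 mod 31.
Repeated squaring mod 31: 23^1 ≡ 23, 23^2 ≡ 23² = 529 ≡ 2, 23^4 ≡ 2² = 4, 23^8 ≡ 4² = 16, 23^16 ≡ 16² = 256 ≡ 8. Since 23 = 16 + 4 + 2 + 1, 23^23 ≡ 8·4·2·23: 8·4 = 32 ≡ 1, then 1·2 = 2, then 2·23 = 46 ≡ 15. So 23^23 ≡ 15 (mod 31).
Hence g⁻¹(23) = 15.

15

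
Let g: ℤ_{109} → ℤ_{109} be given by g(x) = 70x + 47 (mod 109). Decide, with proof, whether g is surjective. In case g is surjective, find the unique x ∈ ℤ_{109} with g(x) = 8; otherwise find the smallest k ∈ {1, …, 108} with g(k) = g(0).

1

Since gcd(70, 109) = 1, 70 is invertible modulo 109. Euclid's algorithm: 109 = 1·70 + 39, 70 = 1·39 + 31, 39 = 1·31 + 8, 31 = 3·8 + 7, 8 = 1·7 + 1; back-substituting gives 1 = 95·70 − 61·109, so 70⁻¹ ≡ 95 (mod 109).
Then y ↦ 95(y − 47) is a two-sided inverse to g, so every y ∈ ℤ_{109} has a preimage.
So g is surjective.
Since g is surjective, we find g⁻¹(8): we need 70x ≡ 8 − 47 ≡ 70 (mod 109). Using 70⁻¹ = 95: x ≡ 95·70 = 6650 = 61·109 + 1, so x = 1.
Check: g(1) = 70·1 + 47 = 117 = 1·109 + 8 ≡ 8 (mod 109).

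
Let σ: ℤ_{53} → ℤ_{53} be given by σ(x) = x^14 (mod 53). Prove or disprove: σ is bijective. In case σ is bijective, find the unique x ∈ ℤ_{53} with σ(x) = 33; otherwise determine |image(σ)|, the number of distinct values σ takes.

27

σ(26): Repeated squaring mod 53: 26^1 ≡ 26, 26^2 ≡ 26² = 676 ≡ 40, 26^4 ≡ 40² = 1600 ≡ 10, 26^8 ≡ 10² = 100 ≡ 47. Since 14 = 8 + 4 + 2, 26^14 ≡ 47·10·40: 47·10 = 470 ≡ 46, then 46·40 = 1840 ≡ 38. So 26^14 ≡ 38 (mod 53).
σ(27): Repeated squaring mod 53: 27^1 ≡ 27, 27^2 ≡ 27² = 729 ≡ 40, 27^4 ≡ 40² = 1600 ≡ 10, 27^8 ≡ 10² = 100 ≡ 47. Since 14 = 8 + 4 + 2, 27^14 ≡ 47·10·40: 47·10 = 470 ≡ 46, then 46·40 = 1840 ≡ 38. So 27^14 ≡ 38 (mod 53).
So σ(26) = σ(27) = 38 while 26 ≠ 27, therefore σ is not injective, hence not bijective.
Since σ is not bijective, we determine |image(σ)|. Computing x^14 mod 53 for each x (by repeated squaring, reducing mod 53 at every step), the values σ(0), σ(1), …, σ(52) are: 0, 1, 7, 37, 49, 9, 47, 46, 25, 44, 10, 42, 11, 13, 4, 15, 16, 36, 43, 40, 17, 6, 29, 52, 24, 28, 38, 38, 28, 24, 52, 29, 6, 17, 40, 43, 36, 16, 15, 4, 13, 11, 42, 10, 44, 25, 46, 47, 9, 49, 37, 7, 1.
The distinct values are {0, 1, 4, 6, 7, 9, 10, 11, 13, 15, 16, 17, 24, 25, 28, 29, 36, 37, 38, 40, 42, 43, 44, 46, 47, 49, 52}; there are 27 of them.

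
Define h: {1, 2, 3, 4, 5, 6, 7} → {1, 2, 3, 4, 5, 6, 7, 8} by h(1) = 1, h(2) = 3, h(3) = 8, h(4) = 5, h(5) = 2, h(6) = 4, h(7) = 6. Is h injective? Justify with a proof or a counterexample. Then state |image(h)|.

7

The values h(1), …, h(7) are 1, 3, 8, 5, 2, 4, 6 — all distinct.
So h(x_1) = h(x_2) only when x_1 = x_2, and h is injective.
The image of h is {1, 2, 3, 4, 5, 6, 8}, which has 7 elements.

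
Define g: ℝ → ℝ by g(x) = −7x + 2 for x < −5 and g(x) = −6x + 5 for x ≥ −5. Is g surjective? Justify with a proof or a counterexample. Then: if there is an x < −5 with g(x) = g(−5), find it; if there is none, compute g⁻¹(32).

Both pieces are strictly decreasing (slopes −7 and −6), so each is injective on its own interval.
The left piece maps (−∞, −5) onto (37, ∞); the right piece maps [−5, ∞) onto (−∞, 35].
The union (37, ∞) ∪ (−∞, 35] omits the interval between 37 and 35; in particular 37 has no preimage. So g is not surjective.
Because the two images are disjoint, no x < −5 has g(x) = g(−5), so we compute g⁻¹(32): 32 lies in (−∞, 35], so solve −6x + 5 = 32: x = (32 − 5)/(−6) = −9/2.

-9/2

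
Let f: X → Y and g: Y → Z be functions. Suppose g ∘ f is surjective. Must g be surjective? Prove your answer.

surjective

Let c ∈ Z. Since g ∘ f is surjective, some a ∈ X has g(f(a)) = c. Then b = f(a) ∈ Y satisfies g(b) = c. So g is surjective.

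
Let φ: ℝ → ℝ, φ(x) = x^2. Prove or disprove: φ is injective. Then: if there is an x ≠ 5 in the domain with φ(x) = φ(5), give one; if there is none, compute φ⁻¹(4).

φ(5) = 25 = (−5)^2 = φ(−5) (since 2 is even), with 5 ≠ −5. So φ is not injective.
For the follow-up, such an x exists: taking x = −5 ∈ ℝ gives φ(−5) = 25 = φ(5) with −5 ≠ 5.

-5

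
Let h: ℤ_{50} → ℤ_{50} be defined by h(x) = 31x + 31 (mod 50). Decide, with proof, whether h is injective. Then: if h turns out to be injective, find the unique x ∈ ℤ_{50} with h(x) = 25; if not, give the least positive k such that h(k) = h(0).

24

Suppose h(x_1) = h(x_2) in ℤ_{50}. Then 31x_1 + 31 ≡ 31x_2 + 31 (mod 50), so 31(x_1 − x_2) ≡ 0 (mod 50).
Since gcd(31, 50) = 1, 31 is invertible modulo 50, hence x_1 − x_2 ≡ 0 (mod 50), i.e. x_1 = x_2.
Hence h is injective.
We now compute 31⁻¹ mod 50 explicitly. Euclid's algorithm: 50 = 1·31 + 19, 31 = 1·19 + 12, 19 = 1·12 + 7, 12 = 1·7 + 5, 7 = 1·5 + 2, 5 = 2·2 + 1; back-substituting gives 1 = 21·31 − 13·50, so 31⁻¹ ≡ 21 (mod 50).
Since h is injective, we find h⁻¹(25): we need 31x ≡ 25 − 31 ≡ 44 (mod 50). Using 31⁻¹ = 21: x ≡ 21·44 = 924 = 18·50 + 24, so x = 24.
Check: h(24) = 31·24 + 31 = 775 = 15·50 + 25 ≡ 25 (mod 50).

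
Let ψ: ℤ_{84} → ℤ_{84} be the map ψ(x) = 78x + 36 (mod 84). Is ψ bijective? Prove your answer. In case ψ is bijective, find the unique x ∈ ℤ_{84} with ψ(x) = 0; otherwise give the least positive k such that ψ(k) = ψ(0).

14

By definition, injectivity means: for all a, b in the domain, ψ(a) = ψ(b) implies a = b.
We have gcd(78, 84) = 6 > 1. Taking a = 0 and b = 14: ψ(0) = 36 and ψ(14) = 78·14 + 36 = 1128 ≡ 36 (mod 84).
So ψ(0) = ψ(14) while 0 ≠ 14, so ψ is not injective, hence not bijective.
Since ψ is not bijective, we find the least positive k with ψ(k) = ψ(0): this means 78k ≡ 0 (mod 84), i.e. 84 ∣ 78k. Since gcd(78, 84) = 6, dividing through by 6 this holds exactly when 14 ∣ 13k, and as gcd(13, 14) = 1, exactly when 14 ∣ k.
The smallest positive such k is 14.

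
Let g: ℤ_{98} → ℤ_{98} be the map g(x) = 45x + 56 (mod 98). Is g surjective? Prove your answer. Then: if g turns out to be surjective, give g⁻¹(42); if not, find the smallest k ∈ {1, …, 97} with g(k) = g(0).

Since gcd(45, 98) = 1, 45 is invertible modulo 98. Euclid's algorithm: 98 = 2·45 + 8, 45 = 5·8 + 5, 8 = 1·5 + 3, 5 = 1·3 + 2, 3 = 1·2 + 1; back-substituting gives 1 = 61·45 − 28·98, so 45⁻¹ ≡ 61 (mod 98).
For any y ∈ ℤ_{98}, x = 61(y − 56) mod 98 satisfies g(x) = 45·61(y − 56) + 56 ≡ y (since 45·61 ≡ 1 mod 98). So every y has a preimage.
Thus g is surjective.
Since g is surjective, we find g⁻¹(42): we need 45x ≡ 42 − 56 ≡ 84 (mod 98). Using 45⁻¹ = 61: x ≡ 61·84 = 5124 = 52·98 + 28, so x = 28.
Check: g(28) = 45·28 + 56 = 1316 = 13·98 + 42 ≡ 42 (mod 98).

28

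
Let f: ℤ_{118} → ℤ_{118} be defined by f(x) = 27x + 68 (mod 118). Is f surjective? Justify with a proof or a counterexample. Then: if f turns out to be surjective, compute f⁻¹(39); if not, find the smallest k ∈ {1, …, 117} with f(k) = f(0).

Since gcd(27, 118) = 1, 27 is invertible modulo 118. Euclid's algorithm: 118 = 4·27 + 10, 27 = 2·10 + 7, 10 = 1·7 + 3, 7 = 2·3 + 1; back-substituting gives 1 = 35·27 − 8·118, so 27⁻¹ ≡ 35 (mod 118).
For any y ∈ ℤ_{118}, x = 35(y − 68) mod 118 satisfies f(x) = 27·35(y − 68) + 68 ≡ y (since 27·35 ≡ 1 mod 118). So every y has a preimage.
So f is surjective.
Since f is surjective, we find f⁻¹(39): we need 27x ≡ 39 − 68 ≡ 89 (mod 118). Using 27⁻¹ = 35: x ≡ 35·89 = 3115 = 26·118 + 47, so x = 47.
Check: f(47) = 27·47 + 68 = 1337 = 11·118 + 39 ≡ 39 (mod 118).

47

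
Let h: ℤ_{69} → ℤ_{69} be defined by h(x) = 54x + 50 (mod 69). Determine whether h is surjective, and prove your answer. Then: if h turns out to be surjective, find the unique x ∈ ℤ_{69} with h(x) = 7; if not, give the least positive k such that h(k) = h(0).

23

Since gcd(54, 69) = 3, we have 54x ≡ 0 (mod 3) for all x, so h(x) ≡ 2 (mod 3).
But 0 ≢ 2 (mod 3), so 0 ∈ ℤ_{69} has no preimage. So h is not surjective.
Since h is not surjective, we find the least positive k with h(k) = h(0): this means 54k ≡ 0 (mod 69), i.e. 69 ∣ 54k. Since gcd(54, 69) = 3, dividing through by 3 this holds exactly when 23 ∣ 18k, and as gcd(18, 23) = 1, exactly when 23 ∣ k.
The smallest positive such k is 23.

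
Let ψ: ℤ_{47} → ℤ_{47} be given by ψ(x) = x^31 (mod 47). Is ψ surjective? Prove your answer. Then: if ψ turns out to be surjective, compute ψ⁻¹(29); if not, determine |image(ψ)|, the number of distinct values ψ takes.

Since 47 is prime, the nonzero elements of ℤ_{47} form a cyclic group of order 46.
As gcd(31, 46) = 1, raising to the 31st power is a bijection on this group: if s^31 ≡ t^31 then (st^{−1})^31 = 1, and the only element of order dividing gcd(31, 46) = 1 is 1, so s = t.
With ψ(0) = 0 this makes ψ injective on all of ℤ_{47}, hence bijective (finite equal-size domain and codomain). In particular ψ is surjective.
Since ψ is surjective, we find the preimage of 29. The inverse of x ↦ x^31 on (ℤ_{47})^× is x ↦ x^3, because 31·3 = 93 = 2·46 + 1 ≡ 1 (mod 46) and x^{46} = 1 for x ≠ 0 (Fermat). So ψ⁻¹(29) = 29^3 mod 47.
Repeated squaring mod 47: 29^1 ≡ 29, 29^2 ≡ 29² = 841 ≡ 42. Since 3 = 2 + 1, 29^3 ≡ 42·29: 42·29 = 1218 ≡ 43. So 29^3 ≡ 43 (mod 47).
Hence ψ⁻¹(29) = 43.

43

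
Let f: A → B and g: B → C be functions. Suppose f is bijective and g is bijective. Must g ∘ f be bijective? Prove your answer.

bijective

Injectivity: if g(f(x_1)) = g(f(x_2)) then f(x_1) = f(x_2) (g injective) so x_1 = x_2 (f injective).
Surjectivity: for c ∈ C pick b with g(b) = c, then a with f(a) = b; then (g ∘ f)(a) = c.
Hence g ∘ f is bijective.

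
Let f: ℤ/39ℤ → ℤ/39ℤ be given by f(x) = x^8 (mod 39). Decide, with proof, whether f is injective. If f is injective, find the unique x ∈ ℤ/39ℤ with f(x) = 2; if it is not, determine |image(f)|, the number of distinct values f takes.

f(1) = 1^8 = 1.
f(5): Repeated squaring mod 39: 5^1 ≡ 5, 5^2 ≡ 5² = 25, 5^4 ≡ 25² = 625 ≡ 1, 5^8 ≡ 1² = 1. So 5^8 ≡ 1 (mod 39).
So f(1) = f(5) = 1 while 1 ≠ 5, hence f is not injective.
Since f is not injective, we determine |image(f)|. Computing x^8 mod 39 for each x (by repeated squaring, reducing mod 39 at every step), the values f(0), f(1), …, f(38) are: 0, 1, 22, 9, 16, 1, 3, 16, 1, 3, 22, 22, 27, 13, 1, 9, 22, 16, 27, 16, 16, 27, 16, 22, 9, 1, 13, 27, 22, 22, 3, 1, 16, 3, 1, 16, 9, 22, 1.
The distinct values are {0, 1, 3, 9, 13, 16, 22, 27}; there are 8 of them.

8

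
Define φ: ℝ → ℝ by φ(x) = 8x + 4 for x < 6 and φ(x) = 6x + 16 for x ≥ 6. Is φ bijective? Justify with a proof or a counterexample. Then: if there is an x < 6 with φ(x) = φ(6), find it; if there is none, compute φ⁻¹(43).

Both pieces are strictly increasing (slopes 8 and 6), so each is injective on its own interval.
The left piece maps (−∞, 6) onto (−∞, 52); the right piece maps [6, ∞) onto [52, ∞).
Since 52 = 52, the images partition ℝ: φ is injective and surjective, hence bijective.
Because the two images are disjoint, no x < 6 has φ(x) = φ(6), so we compute φ⁻¹(43): 43 lies in (−∞, 52), so solve 8x + 4 = 43: x = (43 − 4)/8 = 39/8.

39/8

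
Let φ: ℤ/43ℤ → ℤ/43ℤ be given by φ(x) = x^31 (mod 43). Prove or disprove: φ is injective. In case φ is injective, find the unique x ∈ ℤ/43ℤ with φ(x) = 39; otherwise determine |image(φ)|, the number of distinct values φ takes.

Since 43 is prime, the nonzero elements of ℤ/43ℤ form a cyclic group of order 42.
As gcd(31, 42) = 1, raising to the 31st power is a bijection on this group: if s^31 ≡ t^31 then (st^{−1})^31 = 1, and the only element of order dividing gcd(31, 42) = 1 is 1, so s = t.
With φ(0) = 0 this makes φ injective on all of ℤ/43ℤ, hence bijective (finite equal-size domain and codomain). In particular φ is injective.
Since φ is injective, we find the preimage of 39. The inverse of x ↦ x^31 on (ℤ/43ℤ)^× is x ↦ x^19, because 31·19 = 589 = 14·42 + 1 ≡ 1 (mod 42) and x^{42} = 1 for x ≠ 0 (Fermat). So φ⁻¹(39) = 39^19 mod 43.
Repeated squaring mod 43: 39^1 ≡ 39, 39^2 ≡ 39² = 1521 ≡ 16, 39^4 ≡ 16² = 256 ≡ 41, 39^8 ≡ 41² = 1681 ≡ 4, 39^16 ≡ 4² = 16. Since 19 = 16 + 2 + 1, 39^19 ≡ 16·16·39: 16·16 = 256 ≡ 41, then 41·39 = 1599 ≡ 8. So 39^19 ≡ 8 (mod 43).
Hence φ⁻¹(39) = 8.

8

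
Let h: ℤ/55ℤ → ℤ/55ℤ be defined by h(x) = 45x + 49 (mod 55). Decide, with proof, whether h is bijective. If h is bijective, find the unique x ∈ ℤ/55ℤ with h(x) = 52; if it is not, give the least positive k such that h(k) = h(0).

We have gcd(45, 55) = 5 > 1. Taking x_1 = 0 and x_2 = 11: h(0) = 49 and h(11) = 45·11 + 49 = 544 ≡ 49 (mod 55).
So h(0) = h(11) while 0 ≠ 11, thus h is not injective, hence not bijective.
Since h is not bijective, we find the least positive k with h(k) = h(0): this means 45k ≡ 0 (mod 55), i.e. 55 ∣ 45k. Since gcd(45, 55) = 5, dividing through by 5 this holds exactly when 11 ∣ 9k, and as gcd(9, 11) = 1, exactly when 11 ∣ k.
The smallest positive such k is 11.

11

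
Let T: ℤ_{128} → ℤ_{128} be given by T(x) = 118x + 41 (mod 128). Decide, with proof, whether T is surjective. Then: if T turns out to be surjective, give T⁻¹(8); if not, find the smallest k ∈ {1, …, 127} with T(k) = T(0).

Since gcd(118, 128) = 2, we have 118x ≡ 0 (mod 2) for all x, so T(x) ≡ 1 (mod 2).
But 0 ≢ 1 (mod 2), so 0 ∈ ℤ_{128} has no preimage. Thus T is not surjective.
Since T is not surjective, we find the least positive k with T(k) = T(0): this means 118k ≡ 0 (mod 128), i.e. 128 ∣ 118k. Since gcd(118, 128) = 2, dividing through by 2 this holds exactly when 64 ∣ 59k, and as gcd(59, 64) = 1, exactly when 64 ∣ k.
The smallest positive such k is 64.

64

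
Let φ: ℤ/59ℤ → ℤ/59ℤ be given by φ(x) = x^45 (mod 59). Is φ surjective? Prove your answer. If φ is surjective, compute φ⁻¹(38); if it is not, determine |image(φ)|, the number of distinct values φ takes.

Since 59 is prime, the nonzero elements of ℤ/59ℤ form a cyclic group of order 58.
As gcd(45, 58) = 1, raising to the 45th power is a bijection on this group: if u^45 ≡ v^45 then (uv^{−1})^45 = 1, and the only element of order dividing gcd(45, 58) = 1 is 1, so u = v.
With φ(0) = 0 this makes φ injective on all of ℤ/59ℤ, hence bijective (finite equal-size domain and codomain). In particular φ is surjective.
Since φ is surjective, we find the preimage of 38. The inverse of x ↦ x^45 on (ℤ/59ℤ)^× is x ↦ x^49, because 45·49 = 2205 = 38·58 + 1 ≡ 1 (mod 58) and x^{58} = 1 for x ≠ 0 (Fermat). So φ⁻¹(38) = 38^49 mod 59.
Repeated squaring mod 59: 38^1 ≡ 38, 38^2 ≡ 38² = 1444 ≡ 28, 38^4 ≡ 28² = 784 ≡ 17, 38^8 ≡ 17² = 289 ≡ 53, 38^16 ≡ 53² = 2809 ≡ 36, 38^32 ≡ 36² = 1296 ≡ 57. Since 49 = 32 + 16 + 1, 38^49 ≡ 57·36·38: 57·36 = 2052 ≡ 46, then 46·38 = 1748 ≡ 37. So 38^49 ≡ 37 (mod 59).
Hence φ⁻¹(38) = 37.

37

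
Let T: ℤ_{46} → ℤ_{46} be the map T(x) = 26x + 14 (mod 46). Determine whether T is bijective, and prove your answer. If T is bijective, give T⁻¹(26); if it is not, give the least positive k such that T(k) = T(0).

We have gcd(26, 46) = 2 > 1. Taking a = 0 and b = 23: T(0) = 14 and T(23) = 26·23 + 14 = 612 ≡ 14 (mod 46).
So T(0) = T(23) while 0 ≠ 23, hence T is not injective, hence not bijective.
Since T is not bijective, we find the least positive k with T(k) = T(0): this means 26k ≡ 0 (mod 46), i.e. 46 ∣ 26k. Since gcd(26, 46) = 2, dividing through by 2 this holds exactly when 23 ∣ 13k, and as gcd(13, 23) = 1, exactly when 23 ∣ k.
The smallest positive such k is 23.

23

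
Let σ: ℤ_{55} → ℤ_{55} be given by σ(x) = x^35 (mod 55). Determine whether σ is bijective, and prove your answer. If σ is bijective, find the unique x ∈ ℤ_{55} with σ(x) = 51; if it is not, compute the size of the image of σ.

15

σ(2): Repeated squaring mod 55: 2^1 ≡ 2, 2^2 ≡ 2² = 4, 2^4 ≡ 4² = 16, 2^8 ≡ 16² = 256 ≡ 36, 2^16 ≡ 36² = 1296 ≡ 31, 2^32 ≡ 31² = 961 ≡ 26. Since 35 = 32 + 2 + 1, 2^35 ≡ 26·4·2: 26·4 = 104 ≡ 49, then 49·2 = 98 ≡ 43. So 2^35 ≡ 43 (mod 55).
σ(7): Repeated squaring mod 55: 7^1 ≡ 7, 7^2 ≡ 7² = 49, 7^4 ≡ 49² = 2401 ≡ 36, 7^8 ≡ 36² = 1296 ≡ 31, 7^16 ≡ 31² = 961 ≡ 26, 7^32 ≡ 26² = 676 ≡ 16. Since 35 = 32 + 2 + 1, 7^35 ≡ 16·49·7: 16·49 = 784 ≡ 14, then 14·7 = 98 ≡ 43. So 7^35 ≡ 43 (mod 55).
So σ(2) = σ(7) = 43 while 2 ≠ 7, therefore σ is not injective, hence not bijective.
Since σ is not bijective, we determine |image(σ)|. Computing x^35 mod 55 for each x (by repeated squaring, reducing mod 55 at every step), the values σ(0), σ(1), …, σ(54) are: 0, 1, 43, 12, 34, 45, 21, 43, 32, 34, 10, 11, 23, 32, 34, 45, 1, 43, 32, 54, 45, 21, 33, 12, 54, 45, 1, 23, 32, 54, 10, 1, 43, 22, 34, 10, 1, 23, 12, 54, 10, 21, 23, 32, 44, 45, 21, 23, 12, 34, 10, 21, 43, 12, 54.
The distinct values are {0, 1, 10, 11, 12, 21, 22, 23, 32, 33, 34, 43, 44, 45, 54}; there are 15 of them.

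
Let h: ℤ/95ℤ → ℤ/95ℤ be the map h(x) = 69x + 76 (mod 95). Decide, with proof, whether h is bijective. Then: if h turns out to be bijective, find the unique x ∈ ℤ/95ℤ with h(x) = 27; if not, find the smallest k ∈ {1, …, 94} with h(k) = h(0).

Recall: h is injective if h(a) = h(b) implies a = b.
If h(a) = h(b), then 69a ≡ 69b (mod 95). Because gcd(69, 95) = 1, we may cancel 69 to get a ≡ b (mod 95).
We now compute 69⁻¹ mod 95 explicitly. Euclid's algorithm: 95 = 1·69 + 26, 69 = 2·26 + 17, 26 = 1·17 + 9, 17 = 1·9 + 8, 9 = 1·8 + 1; back-substituting gives 1 = 84·69 − 61·95, so 69⁻¹ ≡ 84 (mod 95).
Then y ↦ 84(y − 76) is a two-sided inverse to h, so every y ∈ ℤ/95ℤ has a preimage.
So h is bijective.
Since h is bijective, we compute h⁻¹(27): solve 69x + 76 ≡ 27 (mod 95), i.e. 69x ≡ 46 (mod 95).
Multiplying by 69⁻¹ = 84 gives x ≡ 84·46 = 3864 = 40·95 + 64 ≡ 64 (mod 95).
Check: h(64) = 69·64 + 76 = 4492 = 47·95 + 27 ≡ 27 (mod 95).

64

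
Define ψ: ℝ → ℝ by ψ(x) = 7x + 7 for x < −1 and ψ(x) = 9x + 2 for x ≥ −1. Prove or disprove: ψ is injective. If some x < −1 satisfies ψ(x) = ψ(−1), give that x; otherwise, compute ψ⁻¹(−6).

-2

Both pieces are strictly increasing (slopes 7 and 9), so each is injective on its own interval.
The left piece maps (−∞, −1) onto (−∞, 0); the right piece maps [−1, ∞) onto [−7, ∞).
These images overlap. In particular ψ(−1) = −7 (right piece), and solving 7x + 7 = −7 on the left piece gives x = −2 < −1.
So ψ(−2) = ψ(−1) with −2 ≠ −1, and ψ is not injective. This x = −2 is the requested value below −1.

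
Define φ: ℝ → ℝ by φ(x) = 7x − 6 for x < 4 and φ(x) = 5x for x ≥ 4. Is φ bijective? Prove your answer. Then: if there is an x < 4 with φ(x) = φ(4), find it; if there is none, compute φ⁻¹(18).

Both pieces are strictly increasing (slopes 7 and 5), so each is injective on its own interval.
The left piece maps (−∞, 4) onto (−∞, 22); the right piece maps [4, ∞) onto [20, ∞).
These images overlap. In particular φ(4) = 20 (right piece), and solving 7x − 6 = 20 on the left piece gives x = 26/7 < 4.
So φ(26/7) = φ(4) with 26/7 ≠ 4, and φ is not injective, hence not bijective. This x = 26/7 is the requested value below 4.

26/7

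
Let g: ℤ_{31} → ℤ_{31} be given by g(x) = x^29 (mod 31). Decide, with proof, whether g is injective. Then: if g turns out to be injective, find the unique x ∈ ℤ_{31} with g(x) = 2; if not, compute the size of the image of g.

Since 31 is prime, the nonzero elements of ℤ_{31} form a cyclic group of order 30.
As gcd(29, 30) = 1, raising to the 29th power is a bijection on this group: if u^29 ≡ v^29 then (uv^{−1})^29 = 1, and the only element of order dividing gcd(29, 30) = 1 is 1, so u = v.
With g(0) = 0 this makes g injective on all of ℤ_{31}, hence bijective (finite equal-size domain and codomain). In particular g is injective.
Since g is injective, we find the preimage of 2. The inverse of x ↦ x^29 on (ℤ_{31})^× is x ↦ x^29, because 29·29 = 841 = 28·30 + 1 ≡ 1 (mod 30) and x^{30} = 1 for x ≠ 0 (Fermat). So g⁻¹(2) = 2^29 mod 31.
Repeated squaring mod 31: 2^1 ≡ 2, 2^2 ≡ 2² = 4, 2^4 ≡ 4² = 16, 2^8 ≡ 16² = 256 ≡ 8, 2^16 ≡ 8² = 64 ≡ 2. Since 29 = 16 + 8 + 4 + 1, 2^29 ≡ 2·8·16·2: 2·8 = 16, then 16·16 = 256 ≡ 8, then 8·2 = 16. So 2^29 ≡ 16 (mod 31).
Hence g⁻¹(2) = 16.

16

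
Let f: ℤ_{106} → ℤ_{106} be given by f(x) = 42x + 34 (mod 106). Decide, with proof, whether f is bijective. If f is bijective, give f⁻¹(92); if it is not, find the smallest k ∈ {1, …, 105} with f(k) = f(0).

We have gcd(42, 106) = 2 > 1. Taking a = 0 and b = 53: f(0) = 34 and f(53) = 42·53 + 34 = 2260 ≡ 34 (mod 106).
So f(0) = f(53) while 0 ≠ 53, therefore f is not injective, hence not bijective.
Since f is not bijective, we find the least positive k with f(k) = f(0): this means 42k ≡ 0 (mod 106), i.e. 106 ∣ 42k. Since gcd(42, 106) = 2, dividing through by 2 this holds exactly when 53 ∣ 21k, and as gcd(21, 53) = 1, exactly when 53 ∣ k.
The smallest positive such k is 53.

53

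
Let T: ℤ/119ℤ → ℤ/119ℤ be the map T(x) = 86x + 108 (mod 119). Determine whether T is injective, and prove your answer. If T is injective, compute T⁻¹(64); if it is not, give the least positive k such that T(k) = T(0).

Recall: T is injective when T(x_1) = T(x_2) forces x_1 = x_2.
If T(x_1) = T(x_2), then 86x_1 ≡ 86x_2 (mod 119). Because gcd(86, 119) = 1, we may cancel 86 to get x_1 ≡ x_2 (mod 119).
Therefore T is injective.
We now compute 86⁻¹ mod 119 explicitly. Euclid's algorithm: 119 = 1·86 + 33, 86 = 2·33 + 20, 33 = 1·20 + 13, 20 = 1·13 + 7, 13 = 1·7 + 6, 7 = 1·6 + 1; back-substituting gives 1 = 18·86 − 13·119, so 86⁻¹ ≡ 18 (mod 119).
Since T is injective, we find T⁻¹(64): we need 86x ≡ 64 − 108 ≡ 75 (mod 119). Using 86⁻¹ = 18: x ≡ 18·75 = 1350 = 11·119 + 41, so x = 41.
Check: T(41) = 86·41 + 108 = 3634 = 30·119 + 64 ≡ 64 (mod 119).

41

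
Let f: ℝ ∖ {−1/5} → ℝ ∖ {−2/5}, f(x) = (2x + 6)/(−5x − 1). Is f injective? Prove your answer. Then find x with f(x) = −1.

Suppose f(x_1) = f(x_2). Cross-multiplying: (2x_1 + 6)(−5x_2 − 1) = (2x_2 + 6)(−5x_1 − 1).
Expanding both sides and cancelling the symmetric terms leaves 28·(x_1 − x_2) = 0. Since 28 ≠ 0, x_1 = x_2. Therefore f is injective.
Solving f(x) = −1: cross-multiplying gives 2x + 6 = −1(−5x − 1), which rearranges to −3x = −5, so x = 5/3.

5/3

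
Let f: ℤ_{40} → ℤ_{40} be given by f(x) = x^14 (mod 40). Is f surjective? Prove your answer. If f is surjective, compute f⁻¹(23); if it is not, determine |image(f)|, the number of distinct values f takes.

f(4): Repeated squaring mod 40: 4^1 ≡ 4, 4^2 ≡ 4² = 16, 4^4 ≡ 16² = 256 ≡ 16, 4^8 ≡ 16² = 256 ≡ 16. Since 14 = 8 + 4 + 2, 4^14 ≡ 16·16·16: 16·16 = 256 ≡ 16, then 16·16 = 256 ≡ 16. So 4^14 ≡ 16 (mod 40).
f(6): Repeated squaring mod 40: 6^1 ≡ 6, 6^2 ≡ 6² = 36, 6^4 ≡ 36² = 1296 ≡ 16, 6^8 ≡ 16² = 256 ≡ 16. Since 14 = 8 + 4 + 2, 6^14 ≡ 16·16·36: 16·16 = 256 ≡ 16, then 16·36 = 576 ≡ 16. So 6^14 ≡ 16 (mod 40).
So f(4) = f(6) = 16 while 4 ≠ 6, thus f is not injective.
A non-injective map from the 40-element set ℤ_{40} to itself takes at most 39 distinct values, so it cannot be surjective. Hence f is not surjective.
Since f is not surjective, we determine |image(f)|. Computing x^14 mod 40 for each x (by repeated squaring, reducing mod 40 at every step), the values f(0), f(1), …, f(39) are: 0, 1, 24, 9, 16, 25, 16, 9, 24, 1, 0, 1, 24, 9, 16, 25, 16, 9, 24, 1, 0, 1, 24, 9, 16, 25, 16, 9, 24, 1, 0, 1, 24, 9, 16, 25, 16, 9, 24, 1.
The distinct values are {0, 1, 9, 16, 24, 25}; there are 6 of them.

6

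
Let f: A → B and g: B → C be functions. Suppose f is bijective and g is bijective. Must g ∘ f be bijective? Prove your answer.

bijective

Injectivity: if g(f(x_1)) = g(f(x_2)) then f(x_1) = f(x_2) (g injective) so x_1 = x_2 (f injective).
Surjectivity: for c ∈ C pick b with g(b) = c, then a with f(a) = b; then (g ∘ f)(a) = c.
Hence g ∘ f is bijective.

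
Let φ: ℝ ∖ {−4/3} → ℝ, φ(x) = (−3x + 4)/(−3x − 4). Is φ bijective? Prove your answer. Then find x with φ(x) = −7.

-1

If φ(x) = 1, cross-multiplying gives −3(−3x + 4) = −3(−3x − 4), which simplifies to −12 = 12 — false.  So 1 has no preimage and φ is not surjective.
Therefore φ is not bijective.
Solving φ(x) = −7: cross-multiplying gives −3x + 4 = −7(−3x − 4), which rearranges to −24x = 24, so x = −1.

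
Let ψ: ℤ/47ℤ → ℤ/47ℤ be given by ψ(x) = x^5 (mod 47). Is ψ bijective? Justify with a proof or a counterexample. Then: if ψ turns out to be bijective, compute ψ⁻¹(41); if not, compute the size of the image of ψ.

Since 47 is prime, the nonzero elements of ℤ/47ℤ form a cyclic group of order 46.
As gcd(5, 46) = 1, raising to the 5th power is a bijection on this group: if u^5 ≡ v^5 then (uv^{−1})^5 = 1, and the only element of order dividing gcd(5, 46) = 1 is 1, so u = v.
With ψ(0) = 0 this makes ψ injective on all of ℤ/47ℤ, hence bijective (finite equal-size domain and codomain). In particular ψ is bijective.
Since ψ is bijective, we find the preimage of 41. The inverse of x ↦ x^5 on (ℤ/47ℤ)^× is x ↦ x^37, because 5·37 = 185 = 4·46 + 1 ≡ 1 (mod 46) and x^{46} = 1 for x ≠ 0 (Fermat). So ψ⁻¹(41) = 41^37 mod 47.
Repeated squaring mod 47: 41^1 ≡ 41, 41^2 ≡ 41² = 1681 ≡ 36, 41^4 ≡ 36² = 1296 ≡ 27, 41^8 ≡ 27² = 729 ≡ 24, 41^16 ≡ 24² = 576 ≡ 12, 41^32 ≡ 12² = 144 ≡ 3. Since 37 = 32 + 4 + 1, 41^37 ≡ 3·27·41: 3·27 = 81 ≡ 34, then 34·41 = 1394 ≡ 31. So 41^37 ≡ 31 (mod 47).
Hence ψ⁻¹(41) = 31.

31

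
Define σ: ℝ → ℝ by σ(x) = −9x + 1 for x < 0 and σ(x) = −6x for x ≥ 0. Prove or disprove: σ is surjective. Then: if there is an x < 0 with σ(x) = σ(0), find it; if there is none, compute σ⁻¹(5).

Both pieces are strictly decreasing (slopes −9 and −6), so each is injective on its own interval.
The left piece maps (−∞, 0) onto (1, ∞); the right piece maps [0, ∞) onto (−∞, 0].
The union (1, ∞) ∪ (−∞, 0] omits the interval between 1 and 0; in particular 1 has no preimage. So σ is not surjective.
Because the two images are disjoint, no x < 0 has σ(x) = σ(0), so we compute σ⁻¹(5): 5 lies in (1, ∞), so solve −9x + 1 = 5: x = (5 − 1)/(−9) = −4/9.

-4/9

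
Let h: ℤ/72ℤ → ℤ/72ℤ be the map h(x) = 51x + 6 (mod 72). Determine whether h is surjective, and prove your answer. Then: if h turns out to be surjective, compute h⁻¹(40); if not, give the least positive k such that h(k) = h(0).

24

Since gcd(51, 72) = 3, we have 51x ≡ 0 (mod 3) for all x, so h(x) ≡ 0 (mod 3).
But 1 ≢ 0 (mod 3), so 1 ∈ ℤ/72ℤ has no preimage. Thus h is not surjective.
Since h is not surjective, we find the least positive k with h(k) = h(0): this means 51k ≡ 0 (mod 72), i.e. 72 ∣ 51k. Since gcd(51, 72) = 3, dividing through by 3 this holds exactly when 24 ∣ 17k, and as gcd(17, 24) = 1, exactly when 24 ∣ k.
The smallest positive such k is 24.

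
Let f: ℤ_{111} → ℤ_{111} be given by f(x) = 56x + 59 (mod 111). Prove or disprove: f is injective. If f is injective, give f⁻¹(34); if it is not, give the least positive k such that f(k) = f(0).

61

Recall that f is injective if f(a) = f(b) implies a = b.
If f(a) = f(b), then 56a ≡ 56b (mod 111). Because gcd(56, 111) = 1, we may cancel 56 to get a ≡ b (mod 111).
Thus f is injective.
We now compute 56⁻¹ mod 111 explicitly. Euclid's algorithm: 111 = 1·56 + 55, 56 = 1·55 + 1; back-substituting gives 1 = 2·56 − 1·111, so 56⁻¹ ≡ 2 (mod 111).
Since f is injective, we compute f⁻¹(34): solve 56x + 59 ≡ 34 (mod 111), i.e. 56x ≡ 86 (mod 111).
Multiplying by 56⁻¹ = 2 gives x ≡ 2·86 = 172 = 1·111 + 61 ≡ 61 (mod 111).
Check: f(61) = 56·61 + 59 = 3475 = 31·111 + 34 ≡ 34 (mod 111).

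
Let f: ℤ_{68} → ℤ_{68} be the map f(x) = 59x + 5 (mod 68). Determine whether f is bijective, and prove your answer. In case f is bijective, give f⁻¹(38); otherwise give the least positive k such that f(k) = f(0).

19

If f(u) = f(v), then 59u ≡ 59v (mod 68). Because gcd(59, 68) = 1, we may cancel 59 to get u ≡ v (mod 68).
We now compute 59⁻¹ mod 68 explicitly. Euclid's algorithm: 68 = 1·59 + 9, 59 = 6·9 + 5, 9 = 1·5 + 4, 5 = 1·4 + 1; back-substituting gives 1 = 15·59 − 13·68, so 59⁻¹ ≡ 15 (mod 68).
For any y ∈ ℤ_{68}, x = 15(y − 5) mod 68 satisfies f(x) = 59·15(y − 5) + 5 ≡ y (since 59·15 ≡ 1 mod 68). So every y has a preimage.
Hence f is bijective.
Since f is bijective, we find f⁻¹(38): we need 59x ≡ 38 − 5 ≡ 33 (mod 68). Using 59⁻¹ = 15: x ≡ 15·33 = 495 = 7·68 + 19, so x = 19.
Check: f(19) = 59·19 + 5 = 1126 = 16·68 + 38 ≡ 38 (mod 68).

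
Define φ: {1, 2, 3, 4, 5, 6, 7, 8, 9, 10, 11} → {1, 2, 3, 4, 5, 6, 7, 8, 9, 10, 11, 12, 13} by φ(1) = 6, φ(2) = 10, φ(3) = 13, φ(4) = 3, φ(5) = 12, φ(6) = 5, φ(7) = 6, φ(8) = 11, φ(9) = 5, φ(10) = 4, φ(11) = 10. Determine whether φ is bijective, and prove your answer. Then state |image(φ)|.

φ(1) = 6 = φ(7) with 1 ≠ 7, so φ is not injective, hence not bijective.
The image of φ is {3, 4, 5, 6, 10, 11, 12, 13}, which has 8 elements.

8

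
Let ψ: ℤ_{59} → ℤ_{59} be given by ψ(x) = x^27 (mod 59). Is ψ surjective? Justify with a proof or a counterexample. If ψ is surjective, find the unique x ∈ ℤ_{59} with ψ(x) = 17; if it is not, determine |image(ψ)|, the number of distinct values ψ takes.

Since 59 is prime, the nonzero elements of ℤ_{59} form a cyclic group of order 58.
As gcd(27, 58) = 1, raising to the 27th power is a bijection on this group: if a^27 ≡ b^27 then (ab^{−1})^27 = 1, and the only element of order dividing gcd(27, 58) = 1 is 1, so a = b.
With ψ(0) = 0 this makes ψ injective on all of ℤ_{59}, hence bijective (finite equal-size domain and codomain). In particular ψ is surjective.
Since ψ is surjective, we find the preimage of 17. The inverse of x ↦ x^27 on (ℤ_{59})^× is x ↦ x^43, because 27·43 = 1161 = 20·58 + 1 ≡ 1 (mod 58) and x^{58} = 1 for x ≠ 0 (Fermat). So ψ⁻¹(17) = 17^43 mod 59.
Repeated squaring mod 59: 17^1 ≡ 17, 17^2 ≡ 17² = 289 ≡ 53, 17^4 ≡ 53² = 2809 ≡ 36, 17^8 ≡ 36² = 1296 ≡ 57, 17^16 ≡ 57² = 3249 ≡ 4, 17^32 ≡ 4² = 16. Since 43 = 32 + 8 + 2 + 1, 17^43 ≡ 16·57·53·17: 16·57 = 912 ≡ 27, then 27·53 = 1431 ≡ 15, then 15·17 = 255 ≡ 19. So 17^43 ≡ 19 (mod 59).
Hence ψ⁻¹(17) = 19.

19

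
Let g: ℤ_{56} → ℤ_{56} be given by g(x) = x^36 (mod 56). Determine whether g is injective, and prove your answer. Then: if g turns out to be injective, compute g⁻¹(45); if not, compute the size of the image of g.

g(1) = 1^36 = 1.
g(3): Repeated squaring mod 56: 3^1 ≡ 3, 3^2 ≡ 3² = 9, 3^4 ≡ 9² = 81 ≡ 25, 3^8 ≡ 25² = 625 ≡ 9, 3^16 ≡ 9² = 81 ≡ 25, 3^32 ≡ 25² = 625 ≡ 9. Since 36 = 32 + 4, 3^36 ≡ 9·25: 9·25 = 225 ≡ 1. So 3^36 ≡ 1 (mod 56).
So g(1) = g(3) = 1 while 1 ≠ 3, thus g is not injective.
Since g is not injective, we determine |image(g)|. Computing x^36 mod 56 for each x (by repeated squaring, reducing mod 56 at every step), the values g(0), g(1), …, g(55) are: 0, 1, 8, 1, 8, 1, 8, 49, 8, 1, 8, 1, 8, 1, 0, 1, 8, 1, 8, 1, 8, 49, 8, 1, 8, 1, 8, 1, 0, 1, 8, 1, 8, 1, 8, 49, 8, 1, 8, 1, 8, 1, 0, 1, 8, 1, 8, 1, 8, 49, 8, 1, 8, 1, 8, 1.
The distinct values are {0, 1, 8, 49}; there are 4 of them.

4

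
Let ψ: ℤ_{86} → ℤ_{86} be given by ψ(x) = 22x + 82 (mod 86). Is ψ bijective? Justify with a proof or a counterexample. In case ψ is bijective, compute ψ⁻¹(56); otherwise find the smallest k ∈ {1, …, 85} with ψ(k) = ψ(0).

Recall that ψ is injective if ψ(u) = ψ(v) implies u = v.
We have gcd(22, 86) = 2 > 1. Taking u = 0 and v = 43: ψ(0) = 82 and ψ(43) = 22·43 + 82 = 1028 ≡ 82 (mod 86).
So ψ(0) = ψ(43) while 0 ≠ 43, hence ψ is not injective, hence not bijective.
Since ψ is not bijective, we find the least positive k with ψ(k) = ψ(0): this means 22k ≡ 0 (mod 86), i.e. 86 ∣ 22k. Since gcd(22, 86) = 2, dividing through by 2 this holds exactly when 43 ∣ 11k, and as gcd(11, 43) = 1, exactly when 43 ∣ k.
The smallest positive such k is 43.

43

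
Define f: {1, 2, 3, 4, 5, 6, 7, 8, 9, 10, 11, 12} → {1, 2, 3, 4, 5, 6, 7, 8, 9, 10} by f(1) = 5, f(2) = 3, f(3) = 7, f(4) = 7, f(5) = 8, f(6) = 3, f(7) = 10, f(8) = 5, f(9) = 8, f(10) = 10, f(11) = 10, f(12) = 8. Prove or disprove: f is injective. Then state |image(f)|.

5

f(3) = 7 = f(4) with 3 ≠ 4, so f is not injective.
The image of f is {3, 5, 7, 8, 10}, which has 5 elements.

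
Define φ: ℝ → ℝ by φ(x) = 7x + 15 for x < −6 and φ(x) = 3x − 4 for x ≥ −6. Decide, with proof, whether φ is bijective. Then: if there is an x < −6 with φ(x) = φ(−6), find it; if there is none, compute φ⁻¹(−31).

-46/7

Both pieces are strictly increasing (slopes 7 and 3), so each is injective on its own interval.
The left piece maps (−∞, −6) onto (−∞, −27); the right piece maps [−6, ∞) onto [−22, ∞).
The images leave a gap (−27 has no preimage), so φ is not surjective, hence not bijective.
Because the two images are disjoint, no x < −6 has φ(x) = φ(−6), so we compute φ⁻¹(−31): −31 lies in (−∞, −27), so solve 7x + 15 = −31: x = (−31 − 15)/7 = −46/7.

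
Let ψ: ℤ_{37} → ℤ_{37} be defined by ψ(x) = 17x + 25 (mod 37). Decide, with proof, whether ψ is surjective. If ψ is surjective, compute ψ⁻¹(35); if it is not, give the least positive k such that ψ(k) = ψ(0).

Since gcd(17, 37) = 1, 17 is invertible modulo 37. Euclid's algorithm: 37 = 2·17 + 3, 17 = 5·3 + 2, 3 = 1·2 + 1; back-substituting gives 1 = 24·17 − 11·37, so 17⁻¹ ≡ 24 (mod 37).
For any y ∈ ℤ_{37}, x = 24(y − 25) mod 37 satisfies ψ(x) = 17·24(y − 25) + 25 ≡ y (since 17·24 ≡ 1 mod 37). So every y has a preimage.
So ψ is surjective.
Since ψ is surjective, we compute ψ⁻¹(35): solve 17x + 25 ≡ 35 (mod 37), i.e. 17x ≡ 10 (mod 37).
Multiplying by 17⁻¹ = 24 gives x ≡ 24·10 = 240 = 6·37 + 18 ≡ 18 (mod 37).
Check: ψ(18) = 17·18 + 25 = 331 = 8·37 + 35 ≡ 35 (mod 37).

18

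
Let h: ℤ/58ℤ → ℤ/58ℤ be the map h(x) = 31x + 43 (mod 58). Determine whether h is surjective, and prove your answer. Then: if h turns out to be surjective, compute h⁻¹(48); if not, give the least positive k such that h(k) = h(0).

17

Since gcd(31, 58) = 1, 31 is invertible modulo 58. Euclid's algorithm: 58 = 1·31 + 27, 31 = 1·27 + 4, 27 = 6·4 + 3, 4 = 1·3 + 1; back-substituting gives 1 = 15·31 − 8·58, so 31⁻¹ ≡ 15 (mod 58).
For any y ∈ ℤ/58ℤ, x = 15(y − 43) mod 58 satisfies h(x) = 31·15(y − 43) + 43 ≡ y (since 31·15 ≡ 1 mod 58). So every y has a preimage.
Hence h is surjective.
Since h is surjective, we compute h⁻¹(48): solve 31x + 43 ≡ 48 (mod 58), i.e. 31x ≡ 5 (mod 58).
Multiplying by 31⁻¹ = 15 gives x ≡ 15·5 = 75 = 1·58 + 17 ≡ 17 (mod 58).
Check: h(17) = 31·17 + 43 = 570 = 9·58 + 48 ≡ 48 (mod 58).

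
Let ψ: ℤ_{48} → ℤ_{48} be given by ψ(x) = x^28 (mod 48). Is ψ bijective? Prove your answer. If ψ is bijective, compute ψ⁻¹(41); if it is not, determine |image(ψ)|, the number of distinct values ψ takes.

4

ψ(2): Repeated squaring mod 48: 2^1 ≡ 2, 2^2 ≡ 2² = 4, 2^4 ≡ 4² = 16, 2^8 ≡ 16² = 256 ≡ 16, 2^16 ≡ 16² = 256 ≡ 16. Since 28 = 16 + 8 + 4, 2^28 ≡ 16·16·16: 16·16 = 256 ≡ 16, then 16·16 = 256 ≡ 16. So 2^28 ≡ 16 (mod 48).
ψ(4): Repeated squaring mod 48: 4^1 ≡ 4, 4^2 ≡ 4² = 16, 4^4 ≡ 16² = 256 ≡ 16, 4^8 ≡ 16² = 256 ≡ 16, 4^16 ≡ 16² = 256 ≡ 16. Since 28 = 16 + 8 + 4, 4^28 ≡ 16·16·16: 16·16 = 256 ≡ 16, then 16·16 = 256 ≡ 16. So 4^28 ≡ 16 (mod 48).
So ψ(2) = ψ(4) = 16 while 2 ≠ 4, thus ψ is not injective, hence not bijective.
Since ψ is not bijective, we determine |image(ψ)|. Computing x^28 mod 48 for each x (by repeated squaring, reducing mod 48 at every step), the values ψ(0), ψ(1), …, ψ(47) are: 0, 1, 16, 33, 16, 1, 0, 1, 16, 33, 16, 1, 0, 1, 16, 33, 16, 1, 0, 1, 16, 33, 16, 1, 0, 1, 16, 33, 16, 1, 0, 1, 16, 33, 16, 1, 0, 1, 16, 33, 16, 1, 0, 1, 16, 33, 16, 1.
The distinct values are {0, 1, 16, 33}; there are 4 of them.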